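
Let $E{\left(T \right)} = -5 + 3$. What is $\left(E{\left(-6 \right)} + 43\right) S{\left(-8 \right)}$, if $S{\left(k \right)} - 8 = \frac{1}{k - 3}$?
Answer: $\frac{3567}{11} \approx 324.27$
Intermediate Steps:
$E{\left(T \right)} = -2$
$S{\left(k \right)} = 8 + \frac{1}{-3 + k}$ ($S{\left(k \right)} = 8 + \frac{1}{k - 3} = 8 + \frac{1}{-3 + k}$)
$\left(E{\left(-6 \right)} + 43\right) S{\left(-8 \right)} = \left(-2 + 43\right) \frac{-23 + 8 \left(-8\right)}{-3 - 8} = 41 \frac{-23 - 64}{-11} = 41 \left(\left(- \frac{1}{11}\right) \left(-87\right)\right) = 41 \cdot \frac{87}{11} = \frac{3567}{11}$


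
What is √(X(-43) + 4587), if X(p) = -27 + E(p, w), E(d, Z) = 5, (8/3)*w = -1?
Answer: √4565 ≈ 67.565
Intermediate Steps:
w = -3/8 (w = (3/8)*(-1) = -3/8 ≈ -0.37500)
X(p) = -22 (X(p) = -27 + 5 = -22)
√(X(-43) + 4587) = √(-22 + 4587) = √4565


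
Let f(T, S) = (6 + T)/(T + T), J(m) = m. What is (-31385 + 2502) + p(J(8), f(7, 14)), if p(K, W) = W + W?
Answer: -202168/7 ≈ -28881.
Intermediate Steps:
f(T, S) = (6 + T)/(2*T) (f(T, S) = (6 + T)/((2*T)) = (6 + T)*(1/(2*T)) = (6 + T)/(2*T))
p(K, W) = 2*W
(-31385 + 2502) + p(J(8), f(7, 14)) = (-31385 + 2502) + 2*((½)*(6 + 7)/7) = -28883 + 2*((½)*(⅐)*13) = -28883 + 2*(13/14) = -28883 + 13/7 = -202168/7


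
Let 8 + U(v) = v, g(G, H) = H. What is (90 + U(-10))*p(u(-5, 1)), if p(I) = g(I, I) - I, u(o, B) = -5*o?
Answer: 0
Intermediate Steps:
U(v) = -8 + v
p(I) = 0 (p(I) = I - I = 0)
(90 + U(-10))*p(u(-5, 1)) = (90 + (-8 - 10))*0 = (90 - 18)*0 = 72*0 = 0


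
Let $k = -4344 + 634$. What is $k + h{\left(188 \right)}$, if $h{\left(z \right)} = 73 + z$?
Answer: $-3449$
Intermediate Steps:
$k = -3710$
$k + h{\left(188 \right)} = -3710 + \left(73 + 188\right) = -3710 + 261 = -3449$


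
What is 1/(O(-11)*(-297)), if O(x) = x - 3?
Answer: 1/4158 ≈ 0.00024050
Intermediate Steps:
O(x) = -3 + x
1/(O(-11)*(-297)) = 1/((-3 - 11)*(-297)) = 1/(-14*(-297)) = 1/4158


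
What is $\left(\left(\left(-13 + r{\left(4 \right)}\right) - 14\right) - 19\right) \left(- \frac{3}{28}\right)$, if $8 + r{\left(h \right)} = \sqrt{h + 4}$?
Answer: $\frac{81}{14} - \frac{3 \sqrt{2}}{14} \approx 5.4827$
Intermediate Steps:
$r{\left(h \right)} = -8 + \sqrt{4 + h}$ ($r{\left(h \right)} = -8 + \sqrt{h + 4} = -8 + \sqrt{4 + h}$)
$\left(\left(\left(-13 + r{\left(4 \right)}\right) - 14\right) - 19\right) \left(- \frac{3}{28}\right) = \left(\left(\left(-13 - \left(8 - \sqrt{4 + 4}\right)\right) - 14\right) - 19\right) \left(- \frac{3}{28}\right) = \left(\left(\left(-13 - \left(8 - \sqrt{8}\right)\right) - 14\right) - 19\right) \left(\left(-3\right) \frac{1}{28}\right) = \left(\left(\left(-13 - \left(8 - 2 \sqrt{2}\right)\right) - 14\right) - 19\right) \left(- \frac{3}{28}\right) = \left(\left(\left(-21 + 2 \sqrt{2}\right) - 14\right) - 19\right) \left(- \frac{3}{28}\right) = \left(\left(-35 + 2 \sqrt{2}\right) - 19\right) \left(- \frac{3}{28}\right) = \left(-54 + 2 \sqrt{2}\right) \left(- \frac{3}{28}\right) = \frac{81}{14} - \frac{3 \sqrt{2}}{14}$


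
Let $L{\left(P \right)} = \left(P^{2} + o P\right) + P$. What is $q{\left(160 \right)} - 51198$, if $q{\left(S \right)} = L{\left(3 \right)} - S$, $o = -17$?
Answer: $-51397$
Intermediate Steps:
$L{\left(P \right)} = P^{2} - 16 P$ ($L{\left(P \right)} = \left(P^{2} - 17 P\right) + P = P^{2} - 16 P$)
$q{\left(S \right)} = -39 - S$ ($q{\left(S \right)} = 3 \left(-16 + 3\right) - S = 3 \left(-13\right) - S = -39 - S$)
$q{\left(160 \right)} - 51198 = \left(-39 - 160\right) - 51198 = -199 - 51198 = -51397$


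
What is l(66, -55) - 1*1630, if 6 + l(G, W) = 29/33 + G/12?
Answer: -107555/66 ≈ -1629.6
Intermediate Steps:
l(G, W) = -169/33 + G/12 (l(G, W) = -6 + (29/33 + G/12) = -169/33 + G/12)
l(66, -55) - 1*1630 = (-169/33 + (1/12)*66) - 1*1630 = (-169/33 + 11/2) - 1630 = 25/66 - 1630 = -107555/66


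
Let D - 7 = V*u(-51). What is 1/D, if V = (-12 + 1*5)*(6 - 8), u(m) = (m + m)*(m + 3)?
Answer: 1/68551 ≈ 1.4588e-5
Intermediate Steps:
u(m) = 2*m*(3 + m) (u(m) = (2*m)*(3 + m) = 2*m*(3 + m))
V = 14 (V = (-12 + 5)*(-2) = -7*(-2) = 14)
D = 68551 (D = 7 + 14*(2*(-51)*(3 - 51)) = 7 + 14*(2*(-51)*(-48)) = 7 + 14*4896 = 7 + 68544 = 68551)
1/D = 1/68551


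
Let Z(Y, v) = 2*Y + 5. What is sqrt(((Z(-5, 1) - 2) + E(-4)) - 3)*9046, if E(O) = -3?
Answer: 9046*I*sqrt(13) ≈ 32616.0*I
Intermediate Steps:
Z(Y, v) = 5 + 2*Y
sqrt(((Z(-5, 1) - 2) + E(-4)) - 3)*9046 = sqrt((((5 + 2*(-5)) - 2) - 3) - 3)*9046 = sqrt((((5 - 10) - 2) - 3) - 3)*9046 = sqrt(((-5 - 2) - 3) - 3)*9046 = sqrt((-7 - 3) - 3)*9046 = sqrt(-10 - 3)*9046 = sqrt(-13)*9046 = (I*sqrt(13))*9046 = 9046*I*sqrt(13)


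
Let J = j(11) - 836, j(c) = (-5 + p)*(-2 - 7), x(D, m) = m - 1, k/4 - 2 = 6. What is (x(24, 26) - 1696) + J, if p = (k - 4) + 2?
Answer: -2732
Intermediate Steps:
k = 32 (k = 8 + 4*6 = 8 + 24 = 32)
p = 30 (p = (32 - 4) + 2 = 28 + 2 = 30)
x(D, m) = -1 + m
j(c) = -225 (j(c) = (-5 + 30)*(-2 - 7) = 25*(-9) = -225)
J = -1061 (J = -225 - 836 = -1061)
(x(24, 26) - 1696) + J = ((-1 + 26) - 1696) - 1061 = (25 - 1696) - 1061 = -1671 - 1061 = -2732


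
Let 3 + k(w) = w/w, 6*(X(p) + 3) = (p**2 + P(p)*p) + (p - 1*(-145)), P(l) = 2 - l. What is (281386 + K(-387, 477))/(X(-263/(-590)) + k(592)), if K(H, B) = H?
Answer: 994736460/68639 ≈ 14492.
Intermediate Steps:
X(p) = 127/6 + p/6 + p**2/6 + p*(2 - p)/6 (X(p) = -3 + ((p**2 + (2 - p)*p) + (p - 1*(-145)))/6 = -3 + ((p**2 + p*(2 - p)) + (p + 145))/6 = -3 + ((p**2 + p*(2 - p)) + (145 + p))/6 = -3 + (145 + p + p**2 + p*(2 - p))/6 = -3 + (145/6 + p/6 + p**2/6 + p*(2 - p)/6) = 127/6 + p/6 + p**2/6 + p*(2 - p)/6)
k(w) = -2 (k(w) = -3 + w/w = -3 + 1 = -2)
(281386 + K(-387, 477))/(X(-263/(-590)) + k(592)) = (281386 - 387)/((127/6 + (-263/(-590))/2) - 2) = 280999/((127/6 + (-263*(-1/590))/2) - 2) = 280999/((127/6 + (1/2)*(263/590)) - 2) = 280999/((127/6 + 263/1180) - 2) = 280999/(75719/3540 - 2) = 280999/(68639/3540) = 280999*(3540/68639) = 994736460/68639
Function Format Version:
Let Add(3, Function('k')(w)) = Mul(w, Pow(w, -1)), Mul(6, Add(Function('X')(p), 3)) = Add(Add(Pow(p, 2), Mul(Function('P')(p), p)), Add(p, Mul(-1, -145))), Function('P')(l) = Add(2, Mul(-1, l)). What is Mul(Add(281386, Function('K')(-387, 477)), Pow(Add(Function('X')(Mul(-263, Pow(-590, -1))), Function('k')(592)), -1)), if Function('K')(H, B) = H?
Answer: Rational(994736460, 68639) ≈ 14492.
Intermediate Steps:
Function('X')(p) = Add(Rational(127, 6), Mul(Rational(1, 6), p), Mul(Rational(1, 6), Pow(p, 2)), Mul(Rational(1, 6), p, Add(2, Mul(-1, p)))) (Function('X')(p) = Add(-3, Mul(Rational(1, 6), Add(Add(Pow(p, 2), Mul(Add(2, Mul(-1, p)), p)), Add(p, Mul(-1, -145))))) = Add(-3, Mul(Rational(1, 6), Add(Add(Pow(p, 2), Mul(p, Add(2, Mul(-1, p)))), Add(p, 145)))) = Add(-3, Mul(Rational(1, 6), Add(Add(Pow(p, 2), Mul(p, Add(2, Mul(-1, p)))), Add(145, p)))) = Add(-3, Mul(Rational(1, 6), Add(145, p, Pow(p, 2), Mul(p, Add(2, Mul(-1, p)))))) = Add(-3, Add(Rational(145, 6), Mul(Rational(1, 6), p), Mul(Rational(1, 6), Pow(p, 2)), Mul(Rational(1, 6), p, Add(2, Mul(-1, p))))) = Add(Rational(127, 6), Mul(Rational(1, 6), p), Mul(Rational(1, 6), Pow(p, 2)), Mul(Rational(1, 6), p, Add(2, Mul(-1, p)))))
Function('k')(w) = -2 (Function('k')(w) = Add(-3, Mul(w, Pow(w, -1))) = Add(-3, 1) = -2)
Mul(Add(281386, Function('K')(-387, 477)), Pow(Add(Function('X')(Mul(-263, Pow(-590, -1))), Function('k')(592)), -1)) = Mul(Add(281386, -387), Pow(Add(Add(Rational(127, 6), Mul(Rational(1, 2), Mul(-263, Pow(-590, -1)))), -2), -1)) = Mul(280999, Pow(Add(Add(Rational(127, 6), Mul(Rational(1, 2), Mul(-263, Rational(-1, 590)))), -2), -1)) = Mul(280999, Pow(Add(Add(Rational(127, 6), Mul(Rational(1, 2), Rational(263, 590))), -2), -1)) = Mul(280999, Pow(Add(Add(Rational(127, 6), Rational(263, 1180)), -2), -1)) = Mul(280999, Pow(Add(Rational(75719, 3540), -2), -1)) = Mul(280999, Pow(Rational(68639, 3540), -1)) = Mul(280999, Rational(3540, 68639)) = Rational(994736460, 68639)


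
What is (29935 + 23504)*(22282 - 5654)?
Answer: 888583692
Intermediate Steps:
(29935 + 23504)*(22282 - 5654) = 53439*16628 = 888583692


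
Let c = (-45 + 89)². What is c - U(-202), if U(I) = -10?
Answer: 1946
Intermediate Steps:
c = 1936 (c = 44² = 1936)
c - U(-202) = 1936 - 1*(-10) = 1936 + 10 = 1946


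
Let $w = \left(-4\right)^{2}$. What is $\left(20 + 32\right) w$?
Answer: $832$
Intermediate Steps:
$w = 16$
$\left(20 + 32\right) w = \left(20 + 32\right) 16 = 52 \cdot 16 = 832$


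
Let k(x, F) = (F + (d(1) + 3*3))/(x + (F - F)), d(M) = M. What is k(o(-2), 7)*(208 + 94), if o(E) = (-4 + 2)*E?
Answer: 2567/2 ≈ 1283.5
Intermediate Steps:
o(E) = -2*E
k(x, F) = (10 + F)/x (k(x, F) = (F + (1 + 3*3))/(x + (F - F)) = (F + (1 + 9))/(x + 0) = (F + 10)/x = (10 + F)/x)
k(o(-2), 7)*(208 + 94) = ((10 + 7)/((-2*(-2))))*(208 + 94) = (17/4)*302 = 2567/2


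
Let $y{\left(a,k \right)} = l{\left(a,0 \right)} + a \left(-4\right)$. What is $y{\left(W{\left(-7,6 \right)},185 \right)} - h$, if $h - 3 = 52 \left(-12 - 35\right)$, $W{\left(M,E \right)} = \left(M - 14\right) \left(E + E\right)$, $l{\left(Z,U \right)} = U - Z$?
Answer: $3701$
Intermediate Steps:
$W{\left(M,E \right)} = 2 E \left(-14 + M\right)$ ($W{\left(M,E \right)} = \left(-14 + M\right) 2 E = 2 E \left(-14 + M\right)$)
$h = -2441$ ($h = 3 + 52 \left(-12 - 35\right) = 3 + 52 \left(-47\right) = 3 - 2444 = -2441$)
$y{\left(a,k \right)} = - 5 a$ ($y{\left(a,k \right)} = \left(0 - a\right) + a \left(-4\right) = - a - 4 a = - 5 a$)
$y{\left(W{\left(-7,6 \right)},185 \right)} - h = - 5 \cdot 2 \cdot 6 \left(-14 - 7\right) - -2441 = - 5 \cdot 2 \cdot 6 \left(-21\right) + 2441 = \left(-5\right) \left(-252\right) + 2441 = 1260 + 2441 = 3701$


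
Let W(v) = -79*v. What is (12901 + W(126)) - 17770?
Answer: -14823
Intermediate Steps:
(12901 + W(126)) - 17770 = (12901 - 79*126) - 17770 = (12901 - 9954) - 17770 = 2947 - 17770 = -14823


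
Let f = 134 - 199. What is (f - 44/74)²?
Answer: 5890329/1369 ≈ 4302.6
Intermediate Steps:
f = -65
(f - 44/74)² = (-65 - 44/74)² = (-65 - 4*11/74)² = (-65 - 22/37)² = (-2427/37)² = 5890329/1369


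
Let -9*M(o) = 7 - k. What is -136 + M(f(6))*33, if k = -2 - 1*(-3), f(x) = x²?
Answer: -158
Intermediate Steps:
k = 1 (k = -2 + 3 = 1)
M(o) = -⅔ (M(o) = -(7 - 1*1)/9 = -(7 - 1)/9 = -⅑*6 = -⅔)
-136 + M(f(6))*33 = -136 - ⅔*33 = -136 - 22 = -158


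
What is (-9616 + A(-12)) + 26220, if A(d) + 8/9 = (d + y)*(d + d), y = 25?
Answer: 146620/9 ≈ 16291.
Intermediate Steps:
A(d) = -8/9 + 2*d*(25 + d) (A(d) = -8/9 + (d + 25)*(d + d) = -8/9 + (25 + d)*(2*d) = -8/9 + 2*d*(25 + d))
(-9616 + A(-12)) + 26220 = (-9616 + (-8/9 + 2*(-12)² + 50*(-12))) + 26220 = (-9616 + (-8/9 + 2*144 - 600)) + 26220 = (-9616 + (-8/9 + 288 - 600)) + 26220 = (-9616 - 2816/9) + 26220 = -89360/9 + 26220 = 146620/9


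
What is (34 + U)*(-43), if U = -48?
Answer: 602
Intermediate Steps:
(34 + U)*(-43) = (34 - 48)*(-43) = -14*(-43) = 602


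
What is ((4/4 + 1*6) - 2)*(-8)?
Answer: -40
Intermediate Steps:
((4/4 + 1*6) - 2)*(-8) = ((4*(¼) + 6) - 2)*(-8) = ((1 + 6) - 2)*(-8) = (7 - 2)*(-8) = 5*(-8) = -40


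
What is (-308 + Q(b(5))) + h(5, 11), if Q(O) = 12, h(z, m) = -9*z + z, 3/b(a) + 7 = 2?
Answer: -336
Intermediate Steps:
b(a) = -⅗ (b(a) = 3/(-7 + 2) = 3/(-5) = 3*(-⅕) = -⅗)
h(z, m) = -8*z
(-308 + Q(b(5))) + h(5, 11) = (-308 + 12) - 8*5 = -296 - 40 = -336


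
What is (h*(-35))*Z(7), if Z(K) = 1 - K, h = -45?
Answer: -9450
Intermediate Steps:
(h*(-35))*Z(7) = (-45*(-35))*(1 - 1*7) = 1575*(1 - 7) = 1575*(-6) = -9450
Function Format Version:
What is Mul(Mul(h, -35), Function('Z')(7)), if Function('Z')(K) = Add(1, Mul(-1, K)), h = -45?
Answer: -9450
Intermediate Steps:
Mul(Mul(h, -35), Function('Z')(7)) = Mul(Mul(-45, -35), Add(1, Mul(-1, 7))) = Mul(1575, Add(1, -7)) = Mul(1575, -6) = -9450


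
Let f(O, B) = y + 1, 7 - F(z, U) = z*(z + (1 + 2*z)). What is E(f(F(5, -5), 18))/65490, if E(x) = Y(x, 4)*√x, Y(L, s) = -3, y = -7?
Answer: -I*√6/21830 ≈ -0.00011221*I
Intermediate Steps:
F(z, U) = 7 - z*(1 + 3*z) (F(z, U) = 7 - z*(z + (1 + 2*z)) = 7 - z*(1 + 3*z))
f(O, B) = -6 (f(O, B) = -7 + 1 = -6)
E(x) = -3*√x
E(f(F(5, -5), 18))/65490 = -3*I*√6/65490 = -3*I*√6*(1/65490) = -I*√6/21830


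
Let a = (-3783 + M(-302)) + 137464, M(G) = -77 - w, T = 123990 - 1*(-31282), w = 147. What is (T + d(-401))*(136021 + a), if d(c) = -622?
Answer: 41674772700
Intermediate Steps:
T = 155272 (T = 123990 + 31282 = 155272)
M(G) = -224 (M(G) = -77 - 1*147 = -77 - 147 = -224)
a = 133457 (a = (-3783 - 224) + 137464 = -4007 + 137464 = 133457)
(T + d(-401))*(136021 + a) = (155272 - 622)*(136021 + 133457) = 154650*269478 = 41674772700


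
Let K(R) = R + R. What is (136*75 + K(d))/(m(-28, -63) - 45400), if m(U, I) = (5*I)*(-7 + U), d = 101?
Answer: -10402/34375 ≈ -0.30260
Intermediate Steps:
m(U, I) = 5*I*(-7 + U)
K(R) = 2*R
(136*75 + K(d))/(m(-28, -63) - 45400) = (136*75 + 2*101)/(5*(-63)*(-7 - 28) - 45400) = (10200 + 202)/(5*(-63)*(-35) - 45400) = 10402/(11025 - 45400) = 10402/(-34375) = 10402*(-1/34375) = -10402/34375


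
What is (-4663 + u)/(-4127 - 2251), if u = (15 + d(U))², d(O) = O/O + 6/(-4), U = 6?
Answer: 5937/8504 ≈ 0.69814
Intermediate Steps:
d(O) = -½ (d(O) = 1 + 6*(-¼) = 1 - 3/2 = -½)
u = 841/4 (u = (15 - ½)² = (29/2)² = 841/4 ≈ 210.25)
(-4663 + u)/(-4127 - 2251) = (-4663 + 841/4)/(-4127 - 2251) = -17811/4/(-6378) = -17811/4*(-1/6378) = 5937/8504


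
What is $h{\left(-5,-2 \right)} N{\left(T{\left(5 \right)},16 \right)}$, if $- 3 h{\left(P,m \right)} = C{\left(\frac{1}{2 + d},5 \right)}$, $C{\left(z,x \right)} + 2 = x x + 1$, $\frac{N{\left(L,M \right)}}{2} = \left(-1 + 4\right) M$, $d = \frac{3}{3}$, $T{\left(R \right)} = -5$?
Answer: $-768$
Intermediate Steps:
$d = 1$ ($d = 3 \cdot \frac{1}{3} = 1$)
$N{\left(L,M \right)} = 6 M$ ($N{\left(L,M \right)} = 2 \left(-1 + 4\right) M = 2 \cdot 3 M = 6 M$)
$C{\left(z,x \right)} = -1 + x^{2}$ ($C{\left(z,x \right)} = -2 + \left(x x + 1\right) = -2 + \left(x^{2} + 1\right) = -2 + \left(1 + x^{2}\right) = -1 + x^{2}$)
$h{\left(P,m \right)} = -8$ ($h{\left(P,m \right)} = - \frac{-1 + 5^{2}}{3} = - \frac{-1 + 25}{3} = \left(- \frac{1}{3}\right) 24 = -8$)
$h{\left(-5,-2 \right)} N{\left(T{\left(5 \right)},16 \right)} = - 8 \cdot 6 \cdot 16 = \left(-8\right) 96 = -768$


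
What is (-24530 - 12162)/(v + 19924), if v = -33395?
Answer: 36692/13471 ≈ 2.7238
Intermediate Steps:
(-24530 - 12162)/(v + 19924) = (-24530 - 12162)/(-33395 + 19924) = -36692/(-13471) = -36692*(-1/13471) = 36692/13471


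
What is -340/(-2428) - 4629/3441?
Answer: -839106/696229 ≈ -1.2052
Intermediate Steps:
-340/(-2428) - 4629/3441 = -340*(-1/2428) - 4629*1/3441 = 85/607 - 1543/1147 = -839106/696229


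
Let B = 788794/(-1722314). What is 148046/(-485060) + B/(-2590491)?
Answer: -2090276621428729/6848615736327090 ≈ -0.30521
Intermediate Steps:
B = -394397/861157 (B = 788794*(-1/1722314) = -394397/861157 ≈ -0.45798)
148046/(-485060) + B/(-2590491) = 148046/(-485060) - 394397/861157/(-2590491) = 148046*(-1/485060) - 394397/861157*(-1/2590491) = -937/3070 + 394397/2230819458087 = -2090276621428729/6848615736327090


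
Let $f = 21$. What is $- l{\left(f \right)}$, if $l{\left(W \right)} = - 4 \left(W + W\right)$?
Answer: $168$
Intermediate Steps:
$l{\left(W \right)} = - 8 W$ ($l{\left(W \right)} = - 4 \cdot 2 W = - 8 W$)
$- l{\left(f \right)} = - \left(-8\right) 21 = \left(-1\right) \left(-168\right) = 168$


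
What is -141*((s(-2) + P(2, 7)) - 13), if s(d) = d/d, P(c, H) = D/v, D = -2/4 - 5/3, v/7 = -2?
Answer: 46765/28 ≈ 1670.2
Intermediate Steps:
v = -14 (v = 7*(-2) = -14)
D = -13/6 (D = -2*1/4 - 5*1/3 = -1/2 - 5/3 = -13/6 ≈ -2.1667)
P(c, H) = 13/84 (P(c, H) = -13/6/(-14) = -13/6*(-1/14) = 13/84)
s(d) = 1
-141*((s(-2) + P(2, 7)) - 13) = -141*((1 + 13/84) - 13) = -141*(97/84 - 13) = -141*(-995/84) = 46765/28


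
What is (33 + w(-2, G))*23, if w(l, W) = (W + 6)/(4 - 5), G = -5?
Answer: 736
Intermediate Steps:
w(l, W) = -6 - W (w(l, W) = (6 + W)/(-1) = (6 + W)*(-1) = -6 - W)
(33 + w(-2, G))*23 = (33 + (-6 - 1*(-5)))*23 = (33 + (-6 + 5))*23 = (33 - 1)*23 = 32*23 = 736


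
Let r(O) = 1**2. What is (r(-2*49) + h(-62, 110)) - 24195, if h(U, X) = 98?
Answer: -24096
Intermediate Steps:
r(O) = 1
(r(-2*49) + h(-62, 110)) - 24195 = (1 + 98) - 24195 = 99 - 24195 = -24096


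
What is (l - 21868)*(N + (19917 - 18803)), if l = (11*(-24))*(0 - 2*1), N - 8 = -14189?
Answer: 278849780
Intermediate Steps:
N = -14181 (N = 8 - 14189 = -14181)
l = 528 (l = -264*(0 - 2) = -264*(-2) = 528)
(l - 21868)*(N + (19917 - 18803)) = (528 - 21868)*(-14181 + (19917 - 18803)) = -21340*(-14181 + 1114) = -21340*(-13067) = 278849780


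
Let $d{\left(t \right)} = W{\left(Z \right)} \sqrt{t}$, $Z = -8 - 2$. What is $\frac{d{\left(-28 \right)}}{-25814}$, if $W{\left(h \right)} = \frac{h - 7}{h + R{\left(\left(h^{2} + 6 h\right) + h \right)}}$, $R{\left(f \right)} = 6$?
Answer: $- \frac{17 i \sqrt{7}}{51628} \approx - 0.00087119 i$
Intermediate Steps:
$Z = -10$
$W{\left(h \right)} = \frac{-7 + h}{6 + h}$ ($W{\left(h \right)} = \frac{h - 7}{h + 6} = \frac{-7 + h}{6 + h}$)
$d{\left(t \right)} = \frac{17 \sqrt{t}}{4}$ ($d{\left(t \right)} = \frac{-7 - 10}{6 - 10} \sqrt{t} = \frac{1}{-4} \left(-17\right) \sqrt{t} = \left(- \frac{1}{4}\right) \left(-17\right) \sqrt{t} = \frac{17 \sqrt{t}}{4}$)
$\frac{d{\left(-28 \right)}}{-25814} = \frac{\frac{17}{4} \sqrt{-28}}{-25814} = \frac{17 \cdot 2 i \sqrt{7}}{4} \left(- \frac{1}{25814}\right) = \frac{17 i \sqrt{7}}{2} \left(- \frac{1}{25814}\right) = - \frac{17 i \sqrt{7}}{51628}$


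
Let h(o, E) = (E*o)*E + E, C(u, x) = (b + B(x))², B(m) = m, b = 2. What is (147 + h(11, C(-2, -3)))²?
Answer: 25281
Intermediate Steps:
C(u, x) = (2 + x)²
h(o, E) = E + o*E² (h(o, E) = o*E² + E = E + o*E²)
(147 + h(11, C(-2, -3)))² = (147 + (2 - 3)²*(1 + (2 - 3)²*11))² = (147 + (-1)²*(1 + (-1)²*11))² = (147 + 1*(1 + 1*11))² = (147 + 1*(1 + 11))² = (147 + 1*12)² = (147 + 12)² = 159² = 25281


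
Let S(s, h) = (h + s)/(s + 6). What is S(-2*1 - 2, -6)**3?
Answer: -125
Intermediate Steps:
S(s, h) = (h + s)/(6 + s)
S(-2*1 - 2, -6)**3 = ((-6 + (-2*1 - 2))/(6 + (-2*1 - 2)))**3 = ((-6 + (-2 - 2))/(6 + (-2 - 2)))**3 = ((-6 - 4)/(6 - 4))**3 = (-10/2)**3 = ((1/2)*(-10))**3 = (-5)**3 = -125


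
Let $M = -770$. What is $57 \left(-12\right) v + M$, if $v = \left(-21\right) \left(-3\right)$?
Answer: $-43862$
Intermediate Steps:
$v = 63$
$57 \left(-12\right) v + M = 57 \left(-12\right) 63 - 770 = \left(-684\right) 63 - 770 = -43092 - 770 = -43862$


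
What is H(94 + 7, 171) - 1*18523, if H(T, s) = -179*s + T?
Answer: -49031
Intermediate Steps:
H(T, s) = T - 179*s
H(94 + 7, 171) - 1*18523 = ((94 + 7) - 179*171) - 1*18523 = (101 - 30609) - 18523 = -30508 - 18523 = -49031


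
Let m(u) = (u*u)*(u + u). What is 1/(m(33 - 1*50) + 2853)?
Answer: -1/6973 ≈ -0.00014341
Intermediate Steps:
m(u) = 2*u³ (m(u) = u²*(2*u) = 2*u³)
1/(m(33 - 1*50) + 2853) = 1/(2*(33 - 1*50)³ + 2853) = 1/(2*(33 - 50)³ + 2853) = 1/(2*(-17)³ + 2853) = 1/(2*(-4913) + 2853) = 1/(-9826 + 2853) = 1/(-6973) = -1/6973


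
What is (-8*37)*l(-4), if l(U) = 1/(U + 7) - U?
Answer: -3848/3 ≈ -1282.7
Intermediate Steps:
l(U) = 1/(7 + U) - U
(-8*37)*l(-4) = (-8*37)*((1 - 1*(-4)**2 - 7*(-4))/(7 - 4)) = -296*(1 - 1*16 + 28)/3 = -296*(1 - 16 + 28)/3 = -296*13/3 = -3848/3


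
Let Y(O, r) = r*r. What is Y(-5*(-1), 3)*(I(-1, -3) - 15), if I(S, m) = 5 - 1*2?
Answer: -108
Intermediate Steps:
I(S, m) = 3 (I(S, m) = 5 - 2 = 3)
Y(O, r) = r²
Y(-5*(-1), 3)*(I(-1, -3) - 15) = 3²*(3 - 15) = 9*(-12) = -108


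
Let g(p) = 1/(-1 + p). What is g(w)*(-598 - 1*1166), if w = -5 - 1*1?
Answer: 252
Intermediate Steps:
w = -6 (w = -5 - 1 = -6)
g(w)*(-598 - 1*1166) = (-598 - 1*1166)/(-1 - 6) = (-598 - 1166)/(-7) = -⅐*(-1764) = 252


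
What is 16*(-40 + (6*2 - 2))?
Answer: -480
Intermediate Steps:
16*(-40 + (6*2 - 2)) = 16*(-40 + (12 - 2)) = 16*(-40 + 10) = 16*(-30) = -480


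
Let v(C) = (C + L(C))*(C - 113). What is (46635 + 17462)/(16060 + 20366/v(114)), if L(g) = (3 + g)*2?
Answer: 11152878/2804623 ≈ 3.9766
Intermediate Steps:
L(g) = 6 + 2*g
v(C) = (-113 + C)*(6 + 3*C) (v(C) = (C + (6 + 2*C))*(C - 113) = (6 + 3*C)*(-113 + C) = (-113 + C)*(6 + 3*C))
(46635 + 17462)/(16060 + 20366/v(114)) = (46635 + 17462)/(16060 + 20366/(-678 - 333*114 + 3*114²)) = 64097/(16060 + 20366/(-678 - 37962 + 3*12996)) = 64097/(16060 + 20366/(-678 - 37962 + 38988)) = 64097/(16060 + 20366/348) = 64097/(16060 + 20366*(1/348)) = 64097/(16060 + 10183/174) = 64097/(2804623/174) = 64097*(174/2804623) = 11152878/2804623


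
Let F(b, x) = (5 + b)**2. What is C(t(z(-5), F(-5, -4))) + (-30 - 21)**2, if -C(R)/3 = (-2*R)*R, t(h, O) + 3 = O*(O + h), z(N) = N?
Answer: 2655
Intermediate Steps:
t(h, O) = -3 + O*(O + h)
C(R) = 6*R**2 (C(R) = -3*(-2*R)*R = -(-6)*R**2 = 6*R**2)
C(t(z(-5), F(-5, -4))) + (-30 - 21)**2 = 6*(-3 + ((5 - 5)**2)**2 + (5 - 5)**2*(-5))**2 + (-30 - 21)**2 = 6*(-3 + (0**2)**2 + 0**2*(-5))**2 + (-51)**2 = 6*(-3 + 0**2 + 0*(-5))**2 + 2601 = 6*(-3 + 0 + 0)**2 + 2601 = 6*(-3)**2 + 2601 = 6*9 + 2601 = 54 + 2601 = 2655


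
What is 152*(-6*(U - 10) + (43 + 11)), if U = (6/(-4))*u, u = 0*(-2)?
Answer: 17328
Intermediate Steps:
u = 0
U = 0 (U = (6/(-4))*0 = (6*(-1/4))*0 = -3/2*0 = 0)
152*(-6*(U - 10) + (43 + 11)) = 152*(-6*(0 - 10) + (43 + 11)) = 152*(-6*(-10) + 54) = 152*(60 + 54) = 152*114 = 17328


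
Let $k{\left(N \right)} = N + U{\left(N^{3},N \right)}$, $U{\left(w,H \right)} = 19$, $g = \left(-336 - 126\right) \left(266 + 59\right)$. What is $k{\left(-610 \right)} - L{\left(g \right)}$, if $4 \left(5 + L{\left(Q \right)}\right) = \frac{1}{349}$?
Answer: $- \frac{818057}{1396} \approx -586.0$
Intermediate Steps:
$g = -150150$ ($g = \left(-462\right) 325 = -150150$)
$L{\left(Q \right)} = - \frac{6979}{1396}$ ($L{\left(Q \right)} = -5 + \frac{1}{4 \cdot 349} = -5 + \frac{1}{4} \cdot \frac{1}{349} = -5 + \frac{1}{1396} = - \frac{6979}{1396}$)
$k{\left(N \right)} = 19 + N$ ($k{\left(N \right)} = N + 19 = 19 + N$)
$k{\left(-610 \right)} - L{\left(g \right)} = \left(19 - 610\right) - - \frac{6979}{1396} = -591 + \frac{6979}{1396} = - \frac{818057}{1396}$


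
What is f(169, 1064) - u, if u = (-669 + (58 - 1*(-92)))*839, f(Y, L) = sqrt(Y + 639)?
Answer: 435441 + 2*sqrt(202) ≈ 4.3547e+5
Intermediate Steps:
f(Y, L) = sqrt(639 + Y)
u = -435441 (u = (-669 + (58 + 92))*839 = (-669 + 150)*839 = -519*839 = -435441)
f(169, 1064) - u = sqrt(639 + 169) - 1*(-435441) = sqrt(808) + 435441 = 2*sqrt(202) + 435441 = 435441 + 2*sqrt(202)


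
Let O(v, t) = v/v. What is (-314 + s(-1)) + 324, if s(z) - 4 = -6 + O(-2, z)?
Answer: 9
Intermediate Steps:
O(v, t) = 1
s(z) = -1 (s(z) = 4 + (-6 + 1) = 4 - 5 = -1)
(-314 + s(-1)) + 324 = (-314 - 1) + 324 = -315 + 324 = 9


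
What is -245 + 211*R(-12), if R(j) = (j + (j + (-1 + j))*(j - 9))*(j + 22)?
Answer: 1082185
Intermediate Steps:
R(j) = (22 + j)*(j + (-1 + 2*j)*(-9 + j)) (R(j) = (j + (-1 + 2*j)*(-9 + j))*(22 + j) = (22 + j)*(j + (-1 + 2*j)*(-9 + j)))
-245 + 211*R(-12) = -245 + 211*(198 - 387*(-12) + 2*(-12)³ + 26*(-12)²) = -245 + 211*(198 + 4644 + 2*(-1728) + 26*144) = -245 + 211*(198 + 4644 - 3456 + 3744) = -245 + 211*5130 = -245 + 1082430 = 1082185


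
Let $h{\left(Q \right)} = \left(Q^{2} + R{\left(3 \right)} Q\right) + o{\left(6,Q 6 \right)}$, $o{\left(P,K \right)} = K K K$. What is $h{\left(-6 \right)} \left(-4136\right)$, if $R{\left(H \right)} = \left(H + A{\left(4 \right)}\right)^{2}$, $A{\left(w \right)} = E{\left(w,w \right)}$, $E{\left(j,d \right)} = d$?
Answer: $194036304$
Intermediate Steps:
$A{\left(w \right)} = w$
$R{\left(H \right)} = \left(4 + H\right)^{2}$ ($R{\left(H \right)} = \left(H + 4\right)^{2} = \left(4 + H\right)^{2}$)
$o{\left(P,K \right)} = K^{3}$ ($o{\left(P,K \right)} = K^{2} K = K^{3}$)
$h{\left(Q \right)} = Q^{2} + 49 Q + 216 Q^{3}$ ($h{\left(Q \right)} = \left(Q^{2} + \left(4 + 3\right)^{2} Q\right) + \left(Q 6\right)^{3} = \left(Q^{2} + 7^{2} Q\right) + \left(6 Q\right)^{3} = \left(Q^{2} + 49 Q\right) + 216 Q^{3} = Q^{2} + 49 Q + 216 Q^{3}$)
$h{\left(-6 \right)} \left(-4136\right) = - 6 \left(49 - 6 + 216 \left(-6\right)^{2}\right) \left(-4136\right) = - 6 \left(49 - 6 + 216 \cdot 36\right) \left(-4136\right) = - 6 \left(49 - 6 + 7776\right) \left(-4136\right) = \left(-6\right) 7819 \left(-4136\right) = \left(-46914\right) \left(-4136\right) = 194036304$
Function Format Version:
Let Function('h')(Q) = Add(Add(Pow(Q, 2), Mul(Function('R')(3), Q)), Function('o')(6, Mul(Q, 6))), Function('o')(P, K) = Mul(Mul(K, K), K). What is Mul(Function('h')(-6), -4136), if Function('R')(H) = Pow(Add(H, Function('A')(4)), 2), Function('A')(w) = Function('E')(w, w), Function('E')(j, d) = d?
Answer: 194036304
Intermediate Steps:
Function('A')(w) = w
Function('R')(H) = Pow(Add(4, H), 2) (Function('R')(H) = Pow(Add(H, 4), 2) = Pow(Add(4, H), 2))
Function('o')(P, K) = Pow(K, 3) (Function('o')(P, K) = Mul(Pow(K, 2), K) = Pow(K, 3))
Function('h')(Q) = Add(Pow(Q, 2), Mul(49, Q), Mul(216, Pow(Q, 3))) (Function('h')(Q) = Add(Add(Pow(Q, 2), Mul(Pow(Add(4, 3), 2), Q)), Pow(Mul(Q, 6), 3)) = Add(Add(Pow(Q, 2), Mul(Pow(7, 2), Q)), Pow(Mul(6, Q), 3)) = Add(Add(Pow(Q, 2), Mul(49, Q)), Mul(216, Pow(Q, 3))) = Add(Pow(Q, 2), Mul(49, Q), Mul(216, Pow(Q, 3))))
Mul(Function('h')(-6), -4136) = Mul(Mul(-6, Add(49, -6, Mul(216, Pow(-6, 2)))), -4136) = Mul(Mul(-6, Add(49, -6, Mul(216, 36))), -4136) = Mul(Mul(-6, Add(49, -6, 7776)), -4136) = Mul(Mul(-6, 7819), -4136) = Mul(-46914, -4136) = 194036304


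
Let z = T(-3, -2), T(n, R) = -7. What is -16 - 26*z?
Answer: 166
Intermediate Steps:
z = -7
-16 - 26*z = -16 - 26*(-7) = -16 + 182 = 166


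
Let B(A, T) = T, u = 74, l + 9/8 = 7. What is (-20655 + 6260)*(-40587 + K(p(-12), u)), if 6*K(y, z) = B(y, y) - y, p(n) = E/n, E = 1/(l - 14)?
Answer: 584249865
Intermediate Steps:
l = 47/8 (l = -9/8 + 7 = 47/8 ≈ 5.8750)
E = -8/65 (E = 1/(47/8 - 14) = 1/(-65/8) = -8/65 ≈ -0.12308)
p(n) = -8/(65*n)
K(y, z) = 0 (K(y, z) = (y - y)/6 = (⅙)*0 = 0)
(-20655 + 6260)*(-40587 + K(p(-12), u)) = (-20655 + 6260)*(-40587 + 0) = -14395*(-40587) = 584249865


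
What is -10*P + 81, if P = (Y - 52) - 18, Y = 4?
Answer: 741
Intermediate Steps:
P = -66 (P = (4 - 52) - 18 = -48 - 18 = -66)
-10*P + 81 = -10*(-66) + 81 = 660 + 81 = 741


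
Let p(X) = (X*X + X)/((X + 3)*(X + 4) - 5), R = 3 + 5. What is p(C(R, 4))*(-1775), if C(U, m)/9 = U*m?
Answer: -147736800/84967 ≈ -1738.8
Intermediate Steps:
R = 8
C(U, m) = 9*U*m (C(U, m) = 9*(U*m) = 9*U*m)
p(X) = (X + X**2)/(-5 + (3 + X)*(4 + X)) (p(X) = (X**2 + X)/((3 + X)*(4 + X) - 5) = (X + X**2)/(-5 + (3 + X)*(4 + X)))
p(C(R, 4))*(-1775) = ((9*8*4)*(1 + 9*8*4)/(7 + (9*8*4)**2 + 7*(9*8*4)))*(-1775) = (288*(1 + 288)/(7 + 288**2 + 7*288))*(-1775) = (288*289/(7 + 82944 + 2016))*(-1775) = (288*289/84967)*(-1775) = (288*(1/84967)*289)*(-1775) = (83232/84967)*(-1775) = -147736800/84967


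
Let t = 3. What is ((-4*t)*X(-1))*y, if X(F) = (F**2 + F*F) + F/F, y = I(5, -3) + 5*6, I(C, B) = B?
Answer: -972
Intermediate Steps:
y = 27 (y = -3 + 5*6 = -3 + 30 = 27)
X(F) = 1 + 2*F**2 (X(F) = (F**2 + F**2) + 1 = 2*F**2 + 1 = 1 + 2*F**2)
((-4*t)*X(-1))*y = ((-4*3)*(1 + 2*(-1)**2))*27 = -12*(1 + 2*1)*27 = -12*(1 + 2)*27 = -12*3*27 = -36*27 = -972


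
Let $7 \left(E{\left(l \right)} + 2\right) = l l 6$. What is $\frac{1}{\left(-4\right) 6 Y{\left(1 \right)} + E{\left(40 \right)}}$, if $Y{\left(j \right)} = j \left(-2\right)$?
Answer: $\frac{7}{9922} \approx 0.0007055$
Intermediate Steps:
$Y{\left(j \right)} = - 2 j$
$E{\left(l \right)} = -2 + \frac{6 l^{2}}{7}$ ($E{\left(l \right)} = -2 + \frac{l l 6}{7} = -2 + \frac{l^{2} \cdot 6}{7} = -2 + \frac{6 l^{2}}{7}$)
$\frac{1}{\left(-4\right) 6 Y{\left(1 \right)} + E{\left(40 \right)}} = \frac{1}{\left(-4\right) 6 \left(\left(-2\right) 1\right) - \left(2 - \frac{6 \cdot 40^{2}}{7}\right)} = \frac{1}{\left(-24\right) \left(-2\right) + \left(-2 + \frac{6}{7} \cdot 1600\right)} = \frac{1}{48 + \left(-2 + \frac{9600}{7}\right)} = \frac{1}{48 + \frac{9586}{7}} = \frac{1}{\frac{9922}{7}} = \frac{7}{9922}$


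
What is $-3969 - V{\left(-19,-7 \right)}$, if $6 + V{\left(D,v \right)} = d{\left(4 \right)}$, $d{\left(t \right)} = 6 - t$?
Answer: $-3965$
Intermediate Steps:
$V{\left(D,v \right)} = -4$ ($V{\left(D,v \right)} = -6 + \left(6 - 4\right) = -6 + 2 = -4$)
$-3969 - V{\left(-19,-7 \right)} = -3969 - -4 = -3969 + 4 = -3965$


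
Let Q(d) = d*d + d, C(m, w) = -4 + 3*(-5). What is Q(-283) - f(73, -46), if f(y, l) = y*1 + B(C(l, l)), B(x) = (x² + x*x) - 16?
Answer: 79027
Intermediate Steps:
C(m, w) = -19 (C(m, w) = -4 - 15 = -19)
B(x) = -16 + 2*x² (B(x) = (x² + x²) - 16 = 2*x² - 16 = -16 + 2*x²)
Q(d) = d + d² (Q(d) = d² + d = d + d²)
f(y, l) = 706 + y (f(y, l) = y*1 + (-16 + 2*(-19)²) = y + (-16 + 2*361) = y + (-16 + 722) = y + 706 = 706 + y)
Q(-283) - f(73, -46) = -283*(1 - 283) - (706 + 73) = -283*(-282) - 1*779 = 79806 - 779 = 79027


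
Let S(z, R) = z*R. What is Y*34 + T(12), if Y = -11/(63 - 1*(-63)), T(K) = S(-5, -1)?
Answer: 128/63 ≈ 2.0317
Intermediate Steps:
S(z, R) = R*z
T(K) = 5 (T(K) = -1*(-5) = 5)
Y = -11/126 (Y = -11/(63 + 63) = -11/126 ≈ -0.087302)
Y*34 + T(12) = -11/126*34 + 5 = -187/63 + 5 = 128/63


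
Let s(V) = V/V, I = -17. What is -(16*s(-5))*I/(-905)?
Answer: -272/905 ≈ -0.30055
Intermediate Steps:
s(V) = 1
-(16*s(-5))*I/(-905) = -(16*1)*(-17)/(-905) = -16*(-17)*(-1)/905 = -(-272)*(-1)/905 = -1*272/905 = -272/905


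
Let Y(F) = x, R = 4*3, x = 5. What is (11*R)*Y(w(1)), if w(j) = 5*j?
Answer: 660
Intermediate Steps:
R = 12
Y(F) = 5
(11*R)*Y(w(1)) = (11*12)*5 = 132*5 = 660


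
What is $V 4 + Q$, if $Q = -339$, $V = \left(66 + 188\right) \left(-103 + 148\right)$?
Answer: $45381$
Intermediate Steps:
$V = 11430$ ($V = 254 \cdot 45 = 11430$)
$V 4 + Q = 11430 \cdot 4 - 339 = 45720 - 339 = 45381$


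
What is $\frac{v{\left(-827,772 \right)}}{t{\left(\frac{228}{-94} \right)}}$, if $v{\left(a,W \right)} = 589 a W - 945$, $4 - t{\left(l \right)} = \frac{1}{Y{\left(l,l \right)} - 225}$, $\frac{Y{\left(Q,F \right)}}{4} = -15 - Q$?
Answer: $- \frac{4865639280879}{51803} \approx -9.3926 \cdot 10^{7}$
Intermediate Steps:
$Y{\left(Q,F \right)} = -60 - 4 Q$ ($Y{\left(Q,F \right)} = 4 \left(-15 - Q\right) = -60 - 4 Q$)
$t{\left(l \right)} = 4 - \frac{1}{-285 - 4 l}$ ($t{\left(l \right)} = 4 - \frac{1}{\left(-60 - 4 l\right) - 225} = 4 - \frac{1}{-285 - 4 l}$)
$v{\left(a,W \right)} = -945 + 589 W a$ ($v{\left(a,W \right)} = 589 W a - 945 = -945 + 589 W a$)
$\frac{v{\left(-827,772 \right)}}{t{\left(\frac{228}{-94} \right)}} = \frac{-945 + 589 \cdot 772 \left(-827\right)}{\frac{1}{285 + 4 \frac{228}{-94}} \left(1141 + 16 \frac{228}{-94}\right)} = \frac{-945 - 376043516}{\frac{1}{285 + 4 \cdot 228 \left(- \frac{1}{94}\right)} \left(1141 + 16 \cdot 228 \left(- \frac{1}{94}\right)\right)} = - \frac{376044461}{\frac{1}{285 + 4 \left(- \frac{114}{47}\right)} \left(1141 + 16 \left(- \frac{114}{47}\right)\right)} = - \frac{376044461}{\frac{1}{285 - \frac{456}{47}} \left(1141 - \frac{1824}{47}\right)} = - \frac{376044461}{\frac{1}{\frac{12939}{47}} \cdot \frac{51803}{47}} = - \frac{376044461}{\frac{47}{12939} \cdot \frac{51803}{47}} = - \frac{376044461}{\frac{51803}{12939}} = \left(-376044461\right) \frac{12939}{51803} = - \frac{4865639280879}{51803}$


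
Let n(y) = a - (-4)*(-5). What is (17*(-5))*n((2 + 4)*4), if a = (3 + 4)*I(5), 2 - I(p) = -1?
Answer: -85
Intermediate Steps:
I(p) = 3 (I(p) = 2 - 1*(-1) = 2 + 1 = 3)
a = 21 (a = (3 + 4)*3 = 7*3 = 21)
n(y) = 1 (n(y) = 21 - (-4)*(-5) = 21 - 1*20 = 21 - 20 = 1)
(17*(-5))*n((2 + 4)*4) = (17*(-5))*1 = -85*1 = -85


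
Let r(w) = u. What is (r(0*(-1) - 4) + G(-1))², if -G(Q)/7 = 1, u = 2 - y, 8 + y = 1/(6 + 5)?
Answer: 1024/121 ≈ 8.4628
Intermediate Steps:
y = -87/11 (y = -8 + 1/(6 + 5) = -8 + 1/11 = -87/11 ≈ -7.9091)
u = 109/11 (u = 2 - 1*(-87/11) = 2 + 87/11 = 109/11 ≈ 9.9091)
G(Q) = -7 (G(Q) = -7*1 = -7)
r(w) = 109/11
(r(0*(-1) - 4) + G(-1))² = (109/11 - 7)² = (32/11)² = 1024/121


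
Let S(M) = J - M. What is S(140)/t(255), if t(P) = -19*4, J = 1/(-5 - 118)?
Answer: 17221/9348 ≈ 1.8422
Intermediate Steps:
J = -1/123 (J = 1/(-123) = -1/123 ≈ -0.0081301)
t(P) = -76
S(M) = -1/123 - M
S(140)/t(255) = (-1/123 - 1*140)/(-76) = (-1/123 - 140)*(-1/76) = -17221/123*(-1/76) = 17221/9348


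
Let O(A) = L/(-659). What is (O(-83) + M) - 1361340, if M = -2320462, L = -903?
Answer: -2426306615/659 ≈ -3.6818e+6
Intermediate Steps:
O(A) = 903/659 (O(A) = -903/(-659) = -903*(-1/659) = 903/659)
(O(-83) + M) - 1361340 = (903/659 - 2320462) - 1361340 = -1529183555/659 - 1361340 = -2426306615/659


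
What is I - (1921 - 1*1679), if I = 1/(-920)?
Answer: -222641/920 ≈ -242.00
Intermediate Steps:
I = -1/920 ≈ -0.0010870
I - (1921 - 1*1679) = -1/920 - (1921 - 1*1679) = -1/920 - (1921 - 1679) = -1/920 - 1*242 = -1/920 - 242 = -222641/920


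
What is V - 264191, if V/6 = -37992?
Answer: -492143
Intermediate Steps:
V = -227952 (V = 6*(-37992) = -227952)
V - 264191 = -227952 - 264191 = -492143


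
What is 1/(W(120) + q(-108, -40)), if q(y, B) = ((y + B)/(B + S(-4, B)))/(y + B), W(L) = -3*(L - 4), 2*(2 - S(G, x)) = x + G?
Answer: -16/5569 ≈ -0.0028730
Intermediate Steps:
S(G, x) = 2 - G/2 - x/2 (S(G, x) = 2 - (x + G)/2 = 2 - (G + x)/2 = 2 + (-G/2 - x/2) = 2 - G/2 - x/2)
W(L) = 12 - 3*L (W(L) = -3*(-4 + L) = 12 - 3*L)
q(y, B) = 1/(4 + B/2) (q(y, B) = ((y + B)/(B + (2 - ½*(-4) - B/2)))/(y + B) = ((B + y)/(B + (2 + 2 - B/2)))/(B + y) = ((B + y)/(B + (4 - B/2)))/(B + y) = ((B + y)/(4 + B/2))/(B + y) = 1/(4 + B/2))
1/(W(120) + q(-108, -40)) = 1/((12 - 3*120) + 2/(8 - 40)) = 1/((12 - 360) + 2/(-32)) = 1/(-348 + 2*(-1/32)) = 1/(-348 - 1/16) = 1/(-5569/16) = -16/5569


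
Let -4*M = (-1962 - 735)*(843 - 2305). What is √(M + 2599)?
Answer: I*√3932618/2 ≈ 991.54*I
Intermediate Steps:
M = -1971507/2 (M = -(-1962 - 735)*(843 - 2305)/4 = -(-2697)*(-1462)/4 = -¼*3943014 = -1971507/2 ≈ -9.8575e+5)
√(M + 2599) = √(-1971507/2 + 2599) = √(-1966309/2) = I*√3932618/2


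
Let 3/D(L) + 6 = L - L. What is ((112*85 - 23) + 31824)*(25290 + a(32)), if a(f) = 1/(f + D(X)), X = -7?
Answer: 9405084616/9 ≈ 1.0450e+9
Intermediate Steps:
D(L) = -½ (D(L) = 3/(-6 + (L - L)) = 3/(-6 + 0) = 3/(-6) = 3*(-⅙) = -½)
a(f) = 1/(-½ + f) (a(f) = 1/(f - ½) = 1/(-½ + f))
((112*85 - 23) + 31824)*(25290 + a(32)) = ((112*85 - 23) + 31824)*(25290 + 2/(-1 + 2*32)) = ((9520 - 23) + 31824)*(25290 + 2/(-1 + 64)) = (9497 + 31824)*(25290 + 2/63) = 41321*(25290 + 2*(1/63)) = 41321*(25290 + 2/63) = 41321*(1593272/63) = 9405084616/9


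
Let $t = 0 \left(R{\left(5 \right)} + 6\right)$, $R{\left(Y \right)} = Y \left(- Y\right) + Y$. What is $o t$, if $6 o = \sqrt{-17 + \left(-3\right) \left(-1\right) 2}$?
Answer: $0$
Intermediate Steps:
$R{\left(Y \right)} = Y - Y^{2}$ ($R{\left(Y \right)} = - Y^{2} + Y = Y - Y^{2}$)
$t = 0$ ($t = 0 \left(5 \left(1 - 5\right) + 6\right) = 0 \left(5 \left(-4\right) + 6\right) = 0 \left(-20 + 6\right) = 0 \left(-14\right) = 0$)
$o = \frac{i \sqrt{11}}{6}$ ($o = \frac{\sqrt{-17 + \left(-3\right) \left(-1\right) 2}}{6} = \frac{\sqrt{-17 + 3 \cdot 2}}{6} = \frac{\sqrt{-17 + 6}}{6} = \frac{\sqrt{-11}}{6} = \frac{i \sqrt{11}}{6} \approx 0.55277 i$)
$o t = \frac{i \sqrt{11}}{6} \cdot 0 = 0$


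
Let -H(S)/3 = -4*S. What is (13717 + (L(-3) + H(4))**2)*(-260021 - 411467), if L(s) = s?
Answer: -10570564096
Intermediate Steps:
H(S) = 12*S (H(S) = -(-12)*S = 12*S)
(13717 + (L(-3) + H(4))**2)*(-260021 - 411467) = (13717 + (-3 + 12*4)**2)*(-260021 - 411467) = (13717 + (-3 + 48)**2)*(-671488) = (13717 + 45**2)*(-671488) = (13717 + 2025)*(-671488) = 15742*(-671488) = -10570564096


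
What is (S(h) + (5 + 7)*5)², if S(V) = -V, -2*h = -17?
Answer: 10609/4 ≈ 2652.3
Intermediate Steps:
h = 17/2 (h = -½*(-17) = 17/2 ≈ 8.5000)
(S(h) + (5 + 7)*5)² = (-1*17/2 + (5 + 7)*5)² = (-17/2 + 12*5)² = (-17/2 + 60)² = (103/2)² = 10609/4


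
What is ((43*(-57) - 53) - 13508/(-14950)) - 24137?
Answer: -199134721/7475 ≈ -26640.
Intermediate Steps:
((43*(-57) - 53) - 13508/(-14950)) - 24137 = ((-2451 - 53) - 13508*(-1/14950)) - 24137 = (-2504 + 6754/7475) - 24137 = -18710646/7475 - 24137 = -199134721/7475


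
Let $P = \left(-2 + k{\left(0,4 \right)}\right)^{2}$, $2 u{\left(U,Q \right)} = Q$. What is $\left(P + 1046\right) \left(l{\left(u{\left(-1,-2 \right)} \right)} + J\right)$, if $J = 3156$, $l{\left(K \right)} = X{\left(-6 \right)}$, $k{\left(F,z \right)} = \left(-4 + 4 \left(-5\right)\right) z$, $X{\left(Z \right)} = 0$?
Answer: $33611400$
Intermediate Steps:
$u{\left(U,Q \right)} = \frac{Q}{2}$
$k{\left(F,z \right)} = - 24 z$ ($k{\left(F,z \right)} = \left(-4 - 20\right) z = - 24 z$)
$l{\left(K \right)} = 0$
$P = 9604$ ($P = \left(-2 - 96\right)^{2} = \left(-98\right)^{2} = 9604$)
$\left(P + 1046\right) \left(l{\left(u{\left(-1,-2 \right)} \right)} + J\right) = \left(9604 + 1046\right) \left(0 + 3156\right) = 10650 \cdot 3156 = 33611400$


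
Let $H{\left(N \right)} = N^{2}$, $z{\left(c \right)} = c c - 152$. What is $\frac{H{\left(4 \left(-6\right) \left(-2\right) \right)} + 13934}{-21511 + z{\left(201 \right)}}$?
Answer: $\frac{8119}{9369} \approx 0.86658$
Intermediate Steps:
$z{\left(c \right)} = -152 + c^{2}$ ($z{\left(c \right)} = c^{2} - 152 = -152 + c^{2}$)
$\frac{H{\left(4 \left(-6\right) \left(-2\right) \right)} + 13934}{-21511 + z{\left(201 \right)}} = \frac{\left(4 \left(-6\right) \left(-2\right)\right)^{2} + 13934}{-21511 - \left(152 - 201^{2}\right)} = \frac{\left(\left(-24\right) \left(-2\right)\right)^{2} + 13934}{-21511 + \left(-152 + 40401\right)} = \frac{48^{2} + 13934}{-21511 + 40249} = \frac{2304 + 13934}{18738} = 16238 \cdot \frac{1}{18738} = \frac{8119}{9369}$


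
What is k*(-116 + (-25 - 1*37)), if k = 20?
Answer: -3560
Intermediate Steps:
k*(-116 + (-25 - 1*37)) = 20*(-116 + (-25 - 1*37)) = 20*(-116 + (-25 - 37)) = 20*(-116 - 62) = 20*(-178) = -3560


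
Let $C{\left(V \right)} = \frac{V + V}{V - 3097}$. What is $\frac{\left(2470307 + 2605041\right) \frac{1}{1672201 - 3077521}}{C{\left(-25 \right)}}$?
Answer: $- \frac{282950651}{1254750} \approx -225.5$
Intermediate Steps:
$C{\left(V \right)} = \frac{2 V}{-3097 + V}$
$\frac{\left(2470307 + 2605041\right) \frac{1}{1672201 - 3077521}}{C{\left(-25 \right)}} = \frac{\left(2470307 + 2605041\right) \frac{1}{1672201 - 3077521}}{2 \left(-25\right) \frac{1}{-3097 - 25}} = \frac{5075348 \frac{1}{-1405320}}{2 \left(-25\right) \frac{1}{-3122}} = \frac{5075348 \left(- \frac{1}{1405320}\right)}{2 \left(-25\right) \left(- \frac{1}{3122}\right)} = - \frac{1268837}{351330 \cdot \frac{25}{1561}} = \left(- \frac{1268837}{351330}\right) \frac{1561}{25} = - \frac{282950651}{1254750}$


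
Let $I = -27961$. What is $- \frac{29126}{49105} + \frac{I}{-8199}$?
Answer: $\frac{1134220831}{402611895} \approx 2.8172$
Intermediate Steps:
$- \frac{29126}{49105} + \frac{I}{-8199} = - \frac{29126}{49105} - \frac{27961}{-8199} = \left(-29126\right) \frac{1}{49105} - - \frac{27961}{8199} = - \frac{29126}{49105} + \frac{27961}{8199} = \frac{1134220831}{402611895}$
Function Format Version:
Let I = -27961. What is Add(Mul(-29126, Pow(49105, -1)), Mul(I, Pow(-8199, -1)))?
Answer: Rational(1134220831, 402611895) ≈ 2.8172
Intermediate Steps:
Add(Mul(-29126, Pow(49105, -1)), Mul(I, Pow(-8199, -1))) = Add(Mul(-29126, Pow(49105, -1)), Mul(-27961, Pow(-8199, -1))) = Add(Mul(-29126, Rational(1, 49105)), Mul(-27961, Rational(-1, 8199))) = Add(Rational(-29126, 49105), Rational(27961, 8199)) = Rational(1134220831, 402611895)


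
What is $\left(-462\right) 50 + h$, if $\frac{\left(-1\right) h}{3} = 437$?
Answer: $-24411$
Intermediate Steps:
$h = -1311$ ($h = \left(-3\right) 437 = -1311$)
$\left(-462\right) 50 + h = \left(-462\right) 50 - 1311 = -23100 - 1311 = -24411$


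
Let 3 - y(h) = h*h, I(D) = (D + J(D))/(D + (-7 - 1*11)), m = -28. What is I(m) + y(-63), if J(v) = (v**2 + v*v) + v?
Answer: -91974/23 ≈ -3998.9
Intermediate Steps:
J(v) = v + 2*v**2 (J(v) = (v**2 + v**2) + v = 2*v**2 + v = v + 2*v**2)
I(D) = (D + D*(1 + 2*D))/(-18 + D) (I(D) = (D + D*(1 + 2*D))/(D + (-7 - 1*11)) = (D + D*(1 + 2*D))/(D + (-7 - 11)) = (D + D*(1 + 2*D))/(D - 18) = (D + D*(1 + 2*D))/(-18 + D))
y(h) = 3 - h**2 (y(h) = 3 - h*h = 3 - h**2)
I(m) + y(-63) = 2*(-28)*(1 - 28)/(-18 - 28) + (3 - 1*(-63)**2) = 2*(-28)*(-27)/(-46) + (3 - 1*3969) = 2*(-28)*(-1/46)*(-27) + (3 - 3969) = -756/23 - 3966 = -91974/23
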